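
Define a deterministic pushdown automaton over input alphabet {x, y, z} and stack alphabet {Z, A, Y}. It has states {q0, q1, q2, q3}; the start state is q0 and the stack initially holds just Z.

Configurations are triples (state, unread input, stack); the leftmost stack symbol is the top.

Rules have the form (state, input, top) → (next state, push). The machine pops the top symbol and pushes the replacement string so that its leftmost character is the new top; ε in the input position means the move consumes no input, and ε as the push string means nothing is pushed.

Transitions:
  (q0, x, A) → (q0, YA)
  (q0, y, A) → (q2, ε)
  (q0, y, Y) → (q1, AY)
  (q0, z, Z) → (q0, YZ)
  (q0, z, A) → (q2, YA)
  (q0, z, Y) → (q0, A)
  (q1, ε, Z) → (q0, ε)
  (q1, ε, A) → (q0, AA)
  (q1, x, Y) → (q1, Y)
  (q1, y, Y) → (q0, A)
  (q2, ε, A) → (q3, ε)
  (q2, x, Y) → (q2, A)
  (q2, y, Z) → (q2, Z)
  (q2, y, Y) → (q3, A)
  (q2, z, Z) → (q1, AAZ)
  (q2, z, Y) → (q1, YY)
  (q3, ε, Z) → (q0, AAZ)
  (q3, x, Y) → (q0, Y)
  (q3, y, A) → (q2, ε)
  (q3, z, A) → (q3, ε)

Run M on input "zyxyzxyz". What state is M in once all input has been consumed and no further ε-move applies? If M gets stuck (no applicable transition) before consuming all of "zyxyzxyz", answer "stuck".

(q0, zyxyzxyz, Z) ⊢ (q0, yxyzxyz, YZ) ⊢ (q1, xyzxyz, AYZ) ⊢ (q0, xyzxyz, AAYZ) ⊢ (q0, yzxyz, YAAYZ) ⊢ (q1, zxyz, AYAAYZ) ⊢ (q0, zxyz, AAYAAYZ) ⊢ (q2, xyz, YAAYAAYZ) ⊢ (q2, yz, AAAYAAYZ) ⊢ (q3, yz, AAYAAYZ) ⊢ (q2, z, AYAAYZ) ⊢ (q3, z, YAAYZ)
No transition for (q3, z, top Y); M blocks with input z remaining.

stuck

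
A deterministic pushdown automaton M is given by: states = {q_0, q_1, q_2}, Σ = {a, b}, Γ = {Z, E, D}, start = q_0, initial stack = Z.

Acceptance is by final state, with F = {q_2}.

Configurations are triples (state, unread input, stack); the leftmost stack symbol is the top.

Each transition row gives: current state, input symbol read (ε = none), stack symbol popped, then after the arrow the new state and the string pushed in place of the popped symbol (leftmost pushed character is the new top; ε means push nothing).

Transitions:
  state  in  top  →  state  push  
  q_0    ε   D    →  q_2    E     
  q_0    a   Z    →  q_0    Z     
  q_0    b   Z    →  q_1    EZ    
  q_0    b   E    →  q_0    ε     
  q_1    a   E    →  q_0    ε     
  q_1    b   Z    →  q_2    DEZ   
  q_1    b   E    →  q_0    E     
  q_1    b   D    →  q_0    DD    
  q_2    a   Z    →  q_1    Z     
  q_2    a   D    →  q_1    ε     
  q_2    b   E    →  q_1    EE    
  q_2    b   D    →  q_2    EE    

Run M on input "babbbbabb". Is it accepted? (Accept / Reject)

(q_0, babbbbabb, Z) ⊢ (q_1, abbbbabb, EZ) ⊢ (q_0, bbbbabb, Z) ⊢ (q_1, bbbabb, EZ) ⊢ (q_0, bbabb, EZ) ⊢ (q_0, babb, Z) ⊢ (q_1, abb, EZ) ⊢ (q_0, bb, Z) ⊢ (q_1, b, EZ) ⊢ (q_0, ε, EZ)
All input consumed; state q_0 ∉ F and no further ε-move applies.

Reject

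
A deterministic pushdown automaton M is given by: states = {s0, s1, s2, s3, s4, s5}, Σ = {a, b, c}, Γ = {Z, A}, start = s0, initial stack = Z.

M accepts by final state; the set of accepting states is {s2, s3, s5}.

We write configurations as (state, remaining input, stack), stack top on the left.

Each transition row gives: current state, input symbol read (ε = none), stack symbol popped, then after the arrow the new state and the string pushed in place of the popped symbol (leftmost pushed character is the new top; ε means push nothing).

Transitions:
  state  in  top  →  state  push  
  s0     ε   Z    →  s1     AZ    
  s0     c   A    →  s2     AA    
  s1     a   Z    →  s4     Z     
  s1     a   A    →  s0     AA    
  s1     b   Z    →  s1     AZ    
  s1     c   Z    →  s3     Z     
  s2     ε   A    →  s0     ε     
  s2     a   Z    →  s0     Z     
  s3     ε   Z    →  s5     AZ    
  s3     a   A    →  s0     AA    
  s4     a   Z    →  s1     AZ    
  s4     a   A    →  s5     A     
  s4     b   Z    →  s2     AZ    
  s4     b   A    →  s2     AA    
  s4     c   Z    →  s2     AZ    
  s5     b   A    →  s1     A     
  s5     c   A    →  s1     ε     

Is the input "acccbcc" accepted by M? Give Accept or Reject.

(s0, acccbcc, Z)
  ε-move, top Z: go to s1, push AZ → (s1, acccbcc, AZ)
  read a, top A: go to s0, push AA → (s0, cccbcc, AAZ)
  read c, top A: go to s2, push AA → (s2, ccbcc, AAAZ)
  ε-move, top A: go to s0, push ε → (s0, ccbcc, AAZ)
  read c, top A: go to s2, push AA → (s2, cbcc, AAAZ)
  ε-move, top A: go to s0, push ε → (s0, cbcc, AAZ)
  read c, top A: go to s2, push AA → (s2, bcc, AAAZ)
  ε-move, top A: go to s0, push ε → (s0, bcc, AAZ)
No transition applies at (s0, bcc, AAZ); input not fully consumed.

Reject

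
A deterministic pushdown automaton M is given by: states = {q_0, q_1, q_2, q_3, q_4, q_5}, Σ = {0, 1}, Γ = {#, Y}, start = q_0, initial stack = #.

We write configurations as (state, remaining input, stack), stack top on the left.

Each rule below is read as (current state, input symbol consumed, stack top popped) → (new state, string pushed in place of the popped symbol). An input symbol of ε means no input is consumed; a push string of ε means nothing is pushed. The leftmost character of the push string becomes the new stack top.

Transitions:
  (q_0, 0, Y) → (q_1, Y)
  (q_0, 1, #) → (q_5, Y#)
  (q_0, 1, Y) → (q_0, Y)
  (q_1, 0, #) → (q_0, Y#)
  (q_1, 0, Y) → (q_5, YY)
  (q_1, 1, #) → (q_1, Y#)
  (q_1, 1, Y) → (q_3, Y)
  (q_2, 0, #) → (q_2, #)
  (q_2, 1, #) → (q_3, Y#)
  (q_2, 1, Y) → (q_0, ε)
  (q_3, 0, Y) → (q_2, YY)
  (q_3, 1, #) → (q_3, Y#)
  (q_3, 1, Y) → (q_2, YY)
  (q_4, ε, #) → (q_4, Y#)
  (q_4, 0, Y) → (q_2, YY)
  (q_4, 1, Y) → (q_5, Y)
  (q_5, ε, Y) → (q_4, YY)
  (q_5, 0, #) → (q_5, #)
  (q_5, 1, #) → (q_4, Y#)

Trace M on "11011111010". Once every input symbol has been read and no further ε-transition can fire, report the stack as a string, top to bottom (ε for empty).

(q_0, 11011111010, #)
  read 1, top #: go to q_5, push Y# → (q_5, 1011111010, Y#)
  ε-move, top Y: go to q_4, push YY → (q_4, 1011111010, YY#)
  read 1, top Y: go to q_5, push Y → (q_5, 011111010, YY#)
  ε-move, top Y: go to q_4, push YY → (q_4, 011111010, YYY#)
  read 0, top Y: go to q_2, push YY → (q_2, 11111010, YYYY#)
  read 1, top Y: go to q_0, push ε → (q_0, 1111010, YYY#)
  read 1, top Y: go to q_0, push Y → (q_0, 111010, YYY#)
  read 1, top Y: go to q_0, push Y → (q_0, 11010, YYY#)
  read 1, top Y: go to q_0, push Y → (q_0, 1010, YYY#)
  read 1, top Y: go to q_0, push Y → (q_0, 010, YYY#)
  read 0, top Y: go to q_1, push Y → (q_1, 10, YYY#)
  read 1, top Y: go to q_3, push Y → (q_3, 0, YYY#)
  read 0, top Y: go to q_2, push YY → (q_2, ε, YYYY#)
All input consumed in state q_2 with stack YYYY#.

YYYY#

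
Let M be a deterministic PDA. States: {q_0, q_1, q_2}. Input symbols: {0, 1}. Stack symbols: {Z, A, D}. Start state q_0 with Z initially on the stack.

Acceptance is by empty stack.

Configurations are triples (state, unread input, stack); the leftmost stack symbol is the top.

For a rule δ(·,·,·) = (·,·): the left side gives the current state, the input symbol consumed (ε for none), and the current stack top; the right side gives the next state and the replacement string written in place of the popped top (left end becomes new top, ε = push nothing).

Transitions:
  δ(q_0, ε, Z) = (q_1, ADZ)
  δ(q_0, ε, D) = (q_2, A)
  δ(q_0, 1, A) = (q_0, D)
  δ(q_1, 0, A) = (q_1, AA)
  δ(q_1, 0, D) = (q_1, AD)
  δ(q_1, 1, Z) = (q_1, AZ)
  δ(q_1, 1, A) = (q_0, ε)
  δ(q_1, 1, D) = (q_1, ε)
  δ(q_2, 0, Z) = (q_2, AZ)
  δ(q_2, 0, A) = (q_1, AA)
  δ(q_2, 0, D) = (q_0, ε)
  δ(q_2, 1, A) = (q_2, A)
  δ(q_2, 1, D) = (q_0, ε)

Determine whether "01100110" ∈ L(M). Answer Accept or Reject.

Reject

(q_0, 01100110, Z)
  ε-move, top Z: go to q_1, push ADZ → (q_1, 01100110, ADZ)
  read 0, top A: go to q_1, push AA → (q_1, 1100110, AADZ)
  read 1, top A: go to q_0, push ε → (q_0, 100110, ADZ)
  read 1, top A: go to q_0, push D → (q_0, 00110, DDZ)
  ε-move, top D: go to q_2, push A → (q_2, 00110, ADZ)
  read 0, top A: go to q_1, push AA → (q_1, 0110, AADZ)
  read 0, top A: go to q_1, push AA → (q_1, 110, AAADZ)
  read 1, top A: go to q_0, push ε → (q_0, 10, AADZ)
  read 1, top A: go to q_0, push D → (q_0, 0, DADZ)
  ε-move, top D: go to q_2, push A → (q_2, 0, AADZ)
  read 0, top A: go to q_1, push AA → (q_1, ε, AAADZ)
All input consumed; stack is AAADZ, not empty, and no further ε-move applies.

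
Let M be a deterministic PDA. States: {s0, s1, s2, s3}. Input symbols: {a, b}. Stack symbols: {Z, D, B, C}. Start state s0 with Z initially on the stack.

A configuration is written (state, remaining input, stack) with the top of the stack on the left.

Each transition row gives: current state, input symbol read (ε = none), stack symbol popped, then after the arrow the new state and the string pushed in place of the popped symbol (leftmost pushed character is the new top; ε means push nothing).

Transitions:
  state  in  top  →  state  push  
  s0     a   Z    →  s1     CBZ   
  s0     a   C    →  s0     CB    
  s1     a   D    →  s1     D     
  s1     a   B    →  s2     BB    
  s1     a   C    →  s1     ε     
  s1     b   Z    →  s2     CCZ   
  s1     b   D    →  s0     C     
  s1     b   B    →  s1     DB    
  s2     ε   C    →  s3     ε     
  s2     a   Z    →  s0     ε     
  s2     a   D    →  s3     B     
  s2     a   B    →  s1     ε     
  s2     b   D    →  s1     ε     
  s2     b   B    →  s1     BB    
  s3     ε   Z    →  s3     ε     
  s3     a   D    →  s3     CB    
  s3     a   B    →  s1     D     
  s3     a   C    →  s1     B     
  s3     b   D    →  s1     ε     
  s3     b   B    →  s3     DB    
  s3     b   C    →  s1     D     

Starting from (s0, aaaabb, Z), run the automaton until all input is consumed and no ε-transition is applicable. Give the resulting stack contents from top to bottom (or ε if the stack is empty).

(s0, aaaabb, Z)
  read a, top Z: go to s1, push CBZ → (s1, aaabb, CBZ)
  read a, top C: go to s1, push ε → (s1, aabb, BZ)
  read a, top B: go to s2, push BB → (s2, abb, BBZ)
  read a, top B: go to s1, push ε → (s1, bb, BZ)
  read b, top B: go to s1, push DB → (s1, b, DBZ)
  read b, top D: go to s0, push C → (s0, ε, CBZ)
All input consumed in state s0 with stack CBZ.

CBZ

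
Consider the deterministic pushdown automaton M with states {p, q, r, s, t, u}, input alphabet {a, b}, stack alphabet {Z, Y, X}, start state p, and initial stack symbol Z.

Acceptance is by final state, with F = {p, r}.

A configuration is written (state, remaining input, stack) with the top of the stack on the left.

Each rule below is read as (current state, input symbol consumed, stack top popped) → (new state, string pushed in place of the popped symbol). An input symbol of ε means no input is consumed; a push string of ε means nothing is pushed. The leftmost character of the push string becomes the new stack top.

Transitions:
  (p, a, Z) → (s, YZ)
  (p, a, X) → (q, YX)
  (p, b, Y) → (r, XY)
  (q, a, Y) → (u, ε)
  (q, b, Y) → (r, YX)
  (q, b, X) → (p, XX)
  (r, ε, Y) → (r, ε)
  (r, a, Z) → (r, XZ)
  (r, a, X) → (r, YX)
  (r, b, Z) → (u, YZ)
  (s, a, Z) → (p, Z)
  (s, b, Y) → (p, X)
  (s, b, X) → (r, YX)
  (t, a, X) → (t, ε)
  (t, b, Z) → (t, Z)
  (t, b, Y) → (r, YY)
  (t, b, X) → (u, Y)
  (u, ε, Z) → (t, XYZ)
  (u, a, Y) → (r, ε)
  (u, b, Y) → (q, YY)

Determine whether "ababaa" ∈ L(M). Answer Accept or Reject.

(p, ababaa, Z)
  read a, top Z: go to s, push YZ → (s, babaa, YZ)
  read b, top Y: go to p, push X → (p, abaa, XZ)
  read a, top X: go to q, push YX → (q, baa, YXZ)
  read b, top Y: go to r, push YX → (r, aa, YXXZ)
  ε-move, top Y: go to r, push ε → (r, aa, XXZ)
  read a, top X: go to r, push YX → (r, a, YXXZ)
  ε-move, top Y: go to r, push ε → (r, a, XXZ)
  read a, top X: go to r, push YX → (r, ε, YXXZ)
All input consumed; state r ∈ F.

Accept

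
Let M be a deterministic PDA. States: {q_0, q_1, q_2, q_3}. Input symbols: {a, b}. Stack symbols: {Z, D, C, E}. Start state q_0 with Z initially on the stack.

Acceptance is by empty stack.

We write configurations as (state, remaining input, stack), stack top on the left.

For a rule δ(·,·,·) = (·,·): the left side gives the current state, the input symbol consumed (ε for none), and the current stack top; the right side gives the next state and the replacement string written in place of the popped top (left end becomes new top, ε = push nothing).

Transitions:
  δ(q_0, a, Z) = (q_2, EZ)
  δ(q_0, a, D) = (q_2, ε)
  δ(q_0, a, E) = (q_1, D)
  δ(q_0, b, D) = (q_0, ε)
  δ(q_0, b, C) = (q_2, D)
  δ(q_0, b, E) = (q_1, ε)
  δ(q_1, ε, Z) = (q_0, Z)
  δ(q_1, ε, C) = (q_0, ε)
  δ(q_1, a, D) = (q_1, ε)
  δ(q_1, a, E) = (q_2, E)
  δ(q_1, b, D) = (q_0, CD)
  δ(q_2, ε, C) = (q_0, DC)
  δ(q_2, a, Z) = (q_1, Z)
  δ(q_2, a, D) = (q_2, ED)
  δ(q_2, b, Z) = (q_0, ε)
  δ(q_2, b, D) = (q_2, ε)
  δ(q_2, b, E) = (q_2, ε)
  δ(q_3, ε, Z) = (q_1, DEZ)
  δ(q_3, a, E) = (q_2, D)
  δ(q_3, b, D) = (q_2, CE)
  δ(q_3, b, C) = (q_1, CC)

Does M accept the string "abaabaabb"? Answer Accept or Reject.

(q_0, abaabaabb, Z) ⊢ (q_2, baabaabb, EZ) ⊢ (q_2, aabaabb, Z) ⊢ (q_1, abaabb, Z) ⊢ (q_0, abaabb, Z) ⊢ (q_2, baabb, EZ) ⊢ (q_2, aabb, Z) ⊢ (q_1, abb, Z) ⊢ (q_0, abb, Z) ⊢ (q_2, bb, EZ) ⊢ (q_2, b, Z) ⊢ (q_0, ε, ε)
All input consumed and the stack is empty.

Accept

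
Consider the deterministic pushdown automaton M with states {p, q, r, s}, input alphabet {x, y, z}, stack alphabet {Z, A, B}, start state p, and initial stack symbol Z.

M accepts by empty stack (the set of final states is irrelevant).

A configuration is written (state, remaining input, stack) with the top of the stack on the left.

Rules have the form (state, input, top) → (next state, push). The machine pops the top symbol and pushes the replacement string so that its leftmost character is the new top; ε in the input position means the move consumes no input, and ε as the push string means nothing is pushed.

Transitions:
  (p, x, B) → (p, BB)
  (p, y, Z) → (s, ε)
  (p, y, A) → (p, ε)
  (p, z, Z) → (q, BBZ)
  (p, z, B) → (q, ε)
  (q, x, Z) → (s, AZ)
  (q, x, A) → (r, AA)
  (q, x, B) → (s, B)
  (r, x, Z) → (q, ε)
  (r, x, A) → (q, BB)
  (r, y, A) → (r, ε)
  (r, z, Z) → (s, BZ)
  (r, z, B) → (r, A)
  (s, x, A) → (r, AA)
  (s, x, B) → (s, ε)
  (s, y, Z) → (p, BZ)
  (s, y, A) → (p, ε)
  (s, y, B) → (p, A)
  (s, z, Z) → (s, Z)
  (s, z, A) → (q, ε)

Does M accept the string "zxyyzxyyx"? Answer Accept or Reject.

(p, zxyyzxyyx, Z)
  read z, top Z: go to q, push BBZ → (q, xyyzxyyx, BBZ)
  read x, top B: go to s, push B → (s, yyzxyyx, BBZ)
  read y, top B: go to p, push A → (p, yzxyyx, ABZ)
  read y, top A: go to p, push ε → (p, zxyyx, BZ)
  read z, top B: go to q, push ε → (q, xyyx, Z)
  read x, top Z: go to s, push AZ → (s, yyx, AZ)
  read y, top A: go to p, push ε → (p, yx, Z)
  read y, top Z: go to s, push ε → (s, x, ε)
No transition applies at (s, x, ε); input not fully consumed.

Reject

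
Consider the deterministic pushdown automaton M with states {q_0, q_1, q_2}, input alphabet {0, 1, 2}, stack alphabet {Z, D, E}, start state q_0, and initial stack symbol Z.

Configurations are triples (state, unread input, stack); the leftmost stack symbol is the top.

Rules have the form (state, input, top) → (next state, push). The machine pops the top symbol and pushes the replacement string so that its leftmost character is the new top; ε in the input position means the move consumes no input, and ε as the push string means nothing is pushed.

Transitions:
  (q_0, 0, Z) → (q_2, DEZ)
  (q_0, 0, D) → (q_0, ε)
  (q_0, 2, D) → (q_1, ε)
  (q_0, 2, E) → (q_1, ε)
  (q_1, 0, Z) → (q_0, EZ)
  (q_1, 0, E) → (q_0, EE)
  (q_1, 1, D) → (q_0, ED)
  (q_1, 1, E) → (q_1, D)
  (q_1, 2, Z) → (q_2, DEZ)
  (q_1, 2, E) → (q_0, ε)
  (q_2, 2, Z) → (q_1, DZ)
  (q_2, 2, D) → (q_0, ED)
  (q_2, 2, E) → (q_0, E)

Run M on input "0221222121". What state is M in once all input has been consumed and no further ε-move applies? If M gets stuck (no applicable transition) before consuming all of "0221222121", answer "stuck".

(q_0, 0221222121, Z) ⊢ (q_2, 221222121, DEZ) ⊢ (q_0, 21222121, EDEZ) ⊢ (q_1, 1222121, DEZ) ⊢ (q_0, 222121, EDEZ) ⊢ (q_1, 22121, DEZ)
No transition for (q_1, 2, top D); M blocks with input 22121 remaining.

stuck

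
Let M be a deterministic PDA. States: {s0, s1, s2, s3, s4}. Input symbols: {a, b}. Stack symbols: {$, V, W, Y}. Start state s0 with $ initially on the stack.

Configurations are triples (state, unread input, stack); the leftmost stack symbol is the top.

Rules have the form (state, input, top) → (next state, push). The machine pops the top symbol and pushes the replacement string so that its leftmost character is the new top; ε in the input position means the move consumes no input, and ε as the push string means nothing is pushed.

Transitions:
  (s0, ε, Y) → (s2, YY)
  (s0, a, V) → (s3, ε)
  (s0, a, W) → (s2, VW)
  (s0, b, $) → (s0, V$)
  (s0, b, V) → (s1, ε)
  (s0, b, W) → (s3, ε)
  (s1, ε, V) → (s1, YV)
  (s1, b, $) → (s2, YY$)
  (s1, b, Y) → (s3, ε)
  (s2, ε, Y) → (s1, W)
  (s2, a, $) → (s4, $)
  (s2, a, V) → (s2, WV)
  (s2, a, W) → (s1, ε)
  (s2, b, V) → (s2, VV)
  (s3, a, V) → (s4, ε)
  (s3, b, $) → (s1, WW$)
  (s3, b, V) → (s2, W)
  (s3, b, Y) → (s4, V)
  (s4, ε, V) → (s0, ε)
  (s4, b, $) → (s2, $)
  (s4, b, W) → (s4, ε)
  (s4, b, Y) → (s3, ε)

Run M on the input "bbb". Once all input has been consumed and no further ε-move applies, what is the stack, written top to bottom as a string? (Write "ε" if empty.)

WY$

(s0, bbb, $)
  read b, top $: go to s0, push V$ → (s0, bb, V$)
  read b, top V: go to s1, push ε → (s1, b, $)
  read b, top $: go to s2, push YY$ → (s2, ε, YY$)
  ε-move, top Y: go to s1, push W → (s1, ε, WY$)
All input consumed in state s1 with stack WY$.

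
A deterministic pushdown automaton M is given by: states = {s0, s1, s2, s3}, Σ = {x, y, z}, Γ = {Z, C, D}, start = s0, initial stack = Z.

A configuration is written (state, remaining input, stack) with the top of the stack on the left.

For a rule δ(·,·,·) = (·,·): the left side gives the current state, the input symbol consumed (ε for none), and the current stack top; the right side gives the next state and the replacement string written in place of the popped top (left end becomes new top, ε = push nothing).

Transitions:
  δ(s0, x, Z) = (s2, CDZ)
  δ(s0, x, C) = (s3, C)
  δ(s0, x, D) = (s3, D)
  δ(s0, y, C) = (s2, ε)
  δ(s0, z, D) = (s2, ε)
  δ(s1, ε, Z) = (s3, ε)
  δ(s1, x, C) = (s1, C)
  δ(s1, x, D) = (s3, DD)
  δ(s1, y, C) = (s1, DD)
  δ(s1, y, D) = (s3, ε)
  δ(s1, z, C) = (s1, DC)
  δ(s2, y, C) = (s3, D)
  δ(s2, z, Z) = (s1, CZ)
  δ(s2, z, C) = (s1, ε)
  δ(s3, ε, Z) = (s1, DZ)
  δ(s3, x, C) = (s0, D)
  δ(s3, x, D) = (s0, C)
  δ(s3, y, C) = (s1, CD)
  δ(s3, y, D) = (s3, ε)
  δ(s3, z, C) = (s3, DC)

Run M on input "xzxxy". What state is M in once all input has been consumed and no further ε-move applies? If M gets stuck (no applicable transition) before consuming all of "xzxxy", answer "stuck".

s2

(s0, xzxxy, Z)
  read x, top Z: go to s2, push CDZ → (s2, zxxy, CDZ)
  read z, top C: go to s1, push ε → (s1, xxy, DZ)
  read x, top D: go to s3, push DD → (s3, xy, DDZ)
  read x, top D: go to s0, push C → (s0, y, CDZ)
  read y, top C: go to s2, push ε → (s2, ε, DZ)
All input consumed; M is in state s2.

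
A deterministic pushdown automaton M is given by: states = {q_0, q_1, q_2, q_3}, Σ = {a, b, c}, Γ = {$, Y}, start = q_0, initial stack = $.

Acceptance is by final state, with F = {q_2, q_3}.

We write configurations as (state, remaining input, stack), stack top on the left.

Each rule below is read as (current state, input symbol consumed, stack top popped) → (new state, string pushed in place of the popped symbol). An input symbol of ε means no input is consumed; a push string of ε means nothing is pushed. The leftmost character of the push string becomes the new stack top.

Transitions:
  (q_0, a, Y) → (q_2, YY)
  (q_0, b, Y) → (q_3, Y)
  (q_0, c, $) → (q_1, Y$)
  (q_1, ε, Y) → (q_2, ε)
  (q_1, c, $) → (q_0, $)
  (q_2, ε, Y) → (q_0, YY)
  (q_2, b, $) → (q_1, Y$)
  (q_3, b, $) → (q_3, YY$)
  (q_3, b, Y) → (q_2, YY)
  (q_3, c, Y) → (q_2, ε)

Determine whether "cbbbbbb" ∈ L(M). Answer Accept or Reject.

(q_0, cbbbbbb, $) ⊢ (q_1, bbbbbb, Y$) ⊢ (q_2, bbbbbb, $) ⊢ (q_1, bbbbb, Y$) ⊢ (q_2, bbbbb, $) ⊢ (q_1, bbbb, Y$) ⊢ (q_2, bbbb, $) ⊢ (q_1, bbb, Y$) ⊢ (q_2, bbb, $) ⊢ (q_1, bb, Y$) ⊢ (q_2, bb, $) ⊢ (q_1, b, Y$) ⊢ (q_2, b, $) ⊢ (q_1, ε, Y$) ⊢ (q_2, ε, $)
All input consumed; state q_2 ∈ F.

Accept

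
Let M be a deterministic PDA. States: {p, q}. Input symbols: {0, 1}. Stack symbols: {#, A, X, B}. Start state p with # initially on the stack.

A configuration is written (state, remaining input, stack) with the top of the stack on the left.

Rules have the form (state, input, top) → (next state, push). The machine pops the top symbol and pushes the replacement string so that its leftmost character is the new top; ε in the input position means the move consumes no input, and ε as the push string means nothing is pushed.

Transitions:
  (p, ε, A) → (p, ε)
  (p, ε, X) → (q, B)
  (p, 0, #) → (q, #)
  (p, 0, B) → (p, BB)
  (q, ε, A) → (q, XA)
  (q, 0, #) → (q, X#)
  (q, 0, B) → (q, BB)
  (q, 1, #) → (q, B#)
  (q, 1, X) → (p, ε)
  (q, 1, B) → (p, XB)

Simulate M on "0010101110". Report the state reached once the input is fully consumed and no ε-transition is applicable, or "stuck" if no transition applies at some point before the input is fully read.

(p, 0010101110, #) ⊢ (q, 010101110, #) ⊢ (q, 10101110, X#) ⊢ (p, 0101110, #) ⊢ (q, 101110, #) ⊢ (q, 01110, B#) ⊢ (q, 1110, BB#) ⊢ (p, 110, XBB#) ⊢ (q, 110, BBB#) ⊢ (p, 10, XBBB#) ⊢ (q, 10, BBBB#) ⊢ (p, 0, XBBBB#) ⊢ (q, 0, BBBBB#) ⊢ (q, ε, BBBBBB#)
All input consumed; M is in state q.

q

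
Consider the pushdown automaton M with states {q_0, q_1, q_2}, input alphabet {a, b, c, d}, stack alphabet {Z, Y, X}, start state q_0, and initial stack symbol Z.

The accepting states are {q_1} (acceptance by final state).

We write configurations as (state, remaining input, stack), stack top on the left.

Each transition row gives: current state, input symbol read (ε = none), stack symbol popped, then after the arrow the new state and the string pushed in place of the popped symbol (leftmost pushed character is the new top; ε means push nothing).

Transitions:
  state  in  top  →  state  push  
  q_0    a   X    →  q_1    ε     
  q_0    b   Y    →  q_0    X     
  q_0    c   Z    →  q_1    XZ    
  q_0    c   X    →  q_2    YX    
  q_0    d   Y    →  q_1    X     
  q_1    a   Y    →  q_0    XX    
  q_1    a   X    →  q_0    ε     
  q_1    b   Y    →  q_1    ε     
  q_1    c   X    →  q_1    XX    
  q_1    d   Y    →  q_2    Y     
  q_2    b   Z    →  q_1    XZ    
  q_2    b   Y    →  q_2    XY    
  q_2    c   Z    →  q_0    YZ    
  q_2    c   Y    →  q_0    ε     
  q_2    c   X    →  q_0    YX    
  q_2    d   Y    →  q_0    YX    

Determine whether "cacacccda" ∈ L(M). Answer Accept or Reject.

Reject

No computation consumes all input and reaches a final state.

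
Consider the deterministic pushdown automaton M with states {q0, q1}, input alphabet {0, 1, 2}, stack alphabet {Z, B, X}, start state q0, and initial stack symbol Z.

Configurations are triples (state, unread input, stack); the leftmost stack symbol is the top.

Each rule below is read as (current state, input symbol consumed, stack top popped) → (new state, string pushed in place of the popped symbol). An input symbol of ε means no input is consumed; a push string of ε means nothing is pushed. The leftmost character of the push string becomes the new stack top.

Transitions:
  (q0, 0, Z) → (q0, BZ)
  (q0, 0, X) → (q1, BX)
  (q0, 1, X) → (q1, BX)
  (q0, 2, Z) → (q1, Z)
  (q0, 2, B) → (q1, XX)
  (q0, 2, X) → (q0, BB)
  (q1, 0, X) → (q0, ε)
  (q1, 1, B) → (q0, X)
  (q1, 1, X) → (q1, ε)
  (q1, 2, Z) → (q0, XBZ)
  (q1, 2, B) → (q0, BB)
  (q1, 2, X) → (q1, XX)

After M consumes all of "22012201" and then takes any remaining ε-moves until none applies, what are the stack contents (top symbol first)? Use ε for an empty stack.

(q0, 22012201, Z)
  read 2, top Z: go to q1, push Z → (q1, 2012201, Z)
  read 2, top Z: go to q0, push XBZ → (q0, 012201, XBZ)
  read 0, top X: go to q1, push BX → (q1, 12201, BXBZ)
  read 1, top B: go to q0, push X → (q0, 2201, XXBZ)
  read 2, top X: go to q0, push BB → (q0, 201, BBXBZ)
  read 2, top B: go to q1, push XX → (q1, 01, XXBXBZ)
  read 0, top X: go to q0, push ε → (q0, 1, XBXBZ)
  read 1, top X: go to q1, push BX → (q1, ε, BXBXBZ)
All input consumed in state q1 with stack BXBXBZ.

BXBXBZ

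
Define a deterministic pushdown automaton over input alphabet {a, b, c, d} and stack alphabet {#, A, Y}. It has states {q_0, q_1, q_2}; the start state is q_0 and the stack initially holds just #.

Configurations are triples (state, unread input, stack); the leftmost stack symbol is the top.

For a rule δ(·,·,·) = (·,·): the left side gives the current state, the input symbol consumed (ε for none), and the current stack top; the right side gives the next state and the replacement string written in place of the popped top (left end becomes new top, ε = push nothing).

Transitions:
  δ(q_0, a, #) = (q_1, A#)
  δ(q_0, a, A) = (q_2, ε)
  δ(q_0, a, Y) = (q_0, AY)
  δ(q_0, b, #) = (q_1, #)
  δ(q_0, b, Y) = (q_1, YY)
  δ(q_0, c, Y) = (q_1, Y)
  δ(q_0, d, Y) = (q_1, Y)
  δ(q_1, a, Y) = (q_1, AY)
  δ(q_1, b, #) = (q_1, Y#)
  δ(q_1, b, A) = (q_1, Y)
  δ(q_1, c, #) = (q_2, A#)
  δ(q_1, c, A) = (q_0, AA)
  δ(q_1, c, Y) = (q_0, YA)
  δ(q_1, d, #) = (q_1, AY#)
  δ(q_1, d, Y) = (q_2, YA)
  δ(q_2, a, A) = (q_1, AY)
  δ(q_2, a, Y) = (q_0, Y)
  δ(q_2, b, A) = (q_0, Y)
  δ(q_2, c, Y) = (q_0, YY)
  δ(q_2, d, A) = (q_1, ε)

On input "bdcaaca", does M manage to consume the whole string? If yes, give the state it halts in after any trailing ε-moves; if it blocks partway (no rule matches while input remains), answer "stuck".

(q_0, bdcaaca, #)
  read b, top #: go to q_1, push # → (q_1, dcaaca, #)
  read d, top #: go to q_1, push AY# → (q_1, caaca, AY#)
  read c, top A: go to q_0, push AA → (q_0, aaca, AAY#)
  read a, top A: go to q_2, push ε → (q_2, aca, AY#)
  read a, top A: go to q_1, push AY → (q_1, ca, AYY#)
  read c, top A: go to q_0, push AA → (q_0, a, AAYY#)
  read a, top A: go to q_2, push ε → (q_2, ε, AYY#)
All input consumed; M is in state q_2.

q_2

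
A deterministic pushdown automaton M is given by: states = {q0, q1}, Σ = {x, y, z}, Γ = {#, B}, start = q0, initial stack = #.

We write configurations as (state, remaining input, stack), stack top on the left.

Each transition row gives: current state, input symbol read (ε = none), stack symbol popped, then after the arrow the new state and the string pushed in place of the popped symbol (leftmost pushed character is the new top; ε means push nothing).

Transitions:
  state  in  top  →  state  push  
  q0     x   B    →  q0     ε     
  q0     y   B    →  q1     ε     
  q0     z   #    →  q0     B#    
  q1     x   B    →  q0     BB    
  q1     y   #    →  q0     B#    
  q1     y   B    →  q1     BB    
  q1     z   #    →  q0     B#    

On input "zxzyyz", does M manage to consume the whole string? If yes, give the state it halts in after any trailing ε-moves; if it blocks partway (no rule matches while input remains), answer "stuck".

stuck

(q0, zxzyyz, #) ⊢ (q0, xzyyz, B#) ⊢ (q0, zyyz, #) ⊢ (q0, yyz, B#) ⊢ (q1, yz, #) ⊢ (q0, z, B#)
No transition for (q0, z, top B); M blocks with input z remaining.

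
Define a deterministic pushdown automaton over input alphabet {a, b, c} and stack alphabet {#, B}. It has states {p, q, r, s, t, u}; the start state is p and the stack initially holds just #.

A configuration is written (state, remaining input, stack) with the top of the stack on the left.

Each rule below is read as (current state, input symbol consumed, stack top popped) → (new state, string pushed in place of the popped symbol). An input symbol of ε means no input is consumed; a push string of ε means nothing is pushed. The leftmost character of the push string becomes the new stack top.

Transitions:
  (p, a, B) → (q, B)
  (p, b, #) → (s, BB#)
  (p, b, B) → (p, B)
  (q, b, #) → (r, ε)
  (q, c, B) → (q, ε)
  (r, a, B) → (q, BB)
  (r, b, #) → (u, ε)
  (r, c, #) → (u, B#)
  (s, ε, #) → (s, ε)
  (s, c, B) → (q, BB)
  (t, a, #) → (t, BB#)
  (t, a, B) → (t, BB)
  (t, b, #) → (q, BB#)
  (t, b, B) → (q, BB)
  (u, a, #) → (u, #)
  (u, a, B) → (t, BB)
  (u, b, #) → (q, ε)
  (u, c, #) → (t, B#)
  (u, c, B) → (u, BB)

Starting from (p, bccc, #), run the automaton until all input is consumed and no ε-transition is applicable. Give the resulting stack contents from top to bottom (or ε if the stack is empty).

(p, bccc, #)
  read b, top #: go to s, push BB# → (s, ccc, BB#)
  read c, top B: go to q, push BB → (q, cc, BBB#)
  read c, top B: go to q, push ε → (q, c, BB#)
  read c, top B: go to q, push ε → (q, ε, B#)
All input consumed in state q with stack B#.

B#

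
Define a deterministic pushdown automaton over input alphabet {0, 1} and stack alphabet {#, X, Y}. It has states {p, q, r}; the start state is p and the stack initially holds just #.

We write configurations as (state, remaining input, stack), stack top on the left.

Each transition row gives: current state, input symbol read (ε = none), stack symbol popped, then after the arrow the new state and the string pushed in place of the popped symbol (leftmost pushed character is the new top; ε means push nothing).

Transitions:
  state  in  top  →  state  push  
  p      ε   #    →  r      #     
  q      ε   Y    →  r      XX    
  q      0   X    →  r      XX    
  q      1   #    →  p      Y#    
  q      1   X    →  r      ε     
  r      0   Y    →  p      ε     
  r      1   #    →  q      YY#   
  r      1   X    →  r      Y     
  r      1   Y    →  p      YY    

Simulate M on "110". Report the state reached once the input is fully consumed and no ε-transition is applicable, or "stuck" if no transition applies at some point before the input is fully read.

(p, 110, #)
  ε-move, top #: go to r, push # → (r, 110, #)
  read 1, top #: go to q, push YY# → (q, 10, YY#)
  ε-move, top Y: go to r, push XX → (r, 10, XXY#)
  read 1, top X: go to r, push Y → (r, 0, YXY#)
  read 0, top Y: go to p, push ε → (p, ε, XY#)
All input consumed; M is in state p.

p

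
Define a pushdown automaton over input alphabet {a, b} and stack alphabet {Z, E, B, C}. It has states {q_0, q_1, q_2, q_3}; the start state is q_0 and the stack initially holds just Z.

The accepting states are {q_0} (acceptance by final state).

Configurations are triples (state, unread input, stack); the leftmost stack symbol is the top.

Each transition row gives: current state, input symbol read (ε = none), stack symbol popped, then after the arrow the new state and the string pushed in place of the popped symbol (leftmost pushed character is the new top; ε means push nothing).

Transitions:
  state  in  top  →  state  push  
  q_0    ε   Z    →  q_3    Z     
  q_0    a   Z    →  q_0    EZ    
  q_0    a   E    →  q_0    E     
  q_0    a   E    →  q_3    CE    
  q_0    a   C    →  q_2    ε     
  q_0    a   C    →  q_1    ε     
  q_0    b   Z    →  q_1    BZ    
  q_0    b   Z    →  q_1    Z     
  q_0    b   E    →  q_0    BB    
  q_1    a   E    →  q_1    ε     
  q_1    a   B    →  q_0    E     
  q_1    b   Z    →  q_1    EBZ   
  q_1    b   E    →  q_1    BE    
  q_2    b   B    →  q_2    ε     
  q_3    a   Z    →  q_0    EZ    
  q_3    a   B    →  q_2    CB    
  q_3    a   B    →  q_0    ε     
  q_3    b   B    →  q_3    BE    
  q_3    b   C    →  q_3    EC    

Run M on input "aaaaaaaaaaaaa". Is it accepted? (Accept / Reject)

One accepting computation: (q_0, aaaaaaaaaaaaa, Z) ⊢ (q_0, aaaaaaaaaaaa, EZ) ⊢ (q_0, aaaaaaaaaaa, EZ) ⊢ (q_0, aaaaaaaaaa, EZ) ⊢ (q_0, aaaaaaaaa, EZ) ⊢ (q_0, aaaaaaaa, EZ) ⊢ (q_0, aaaaaaa, EZ) ⊢ (q_0, aaaaaa, EZ) ⊢ (q_0, aaaaa, EZ) ⊢ (q_0, aaaa, EZ) ⊢ (q_0, aaa, EZ) ⊢ (q_0, aa, EZ) ⊢ (q_0, a, EZ) ⊢ (q_0, ε, EZ)
All input consumed and state q_0 ∈ F.

Accept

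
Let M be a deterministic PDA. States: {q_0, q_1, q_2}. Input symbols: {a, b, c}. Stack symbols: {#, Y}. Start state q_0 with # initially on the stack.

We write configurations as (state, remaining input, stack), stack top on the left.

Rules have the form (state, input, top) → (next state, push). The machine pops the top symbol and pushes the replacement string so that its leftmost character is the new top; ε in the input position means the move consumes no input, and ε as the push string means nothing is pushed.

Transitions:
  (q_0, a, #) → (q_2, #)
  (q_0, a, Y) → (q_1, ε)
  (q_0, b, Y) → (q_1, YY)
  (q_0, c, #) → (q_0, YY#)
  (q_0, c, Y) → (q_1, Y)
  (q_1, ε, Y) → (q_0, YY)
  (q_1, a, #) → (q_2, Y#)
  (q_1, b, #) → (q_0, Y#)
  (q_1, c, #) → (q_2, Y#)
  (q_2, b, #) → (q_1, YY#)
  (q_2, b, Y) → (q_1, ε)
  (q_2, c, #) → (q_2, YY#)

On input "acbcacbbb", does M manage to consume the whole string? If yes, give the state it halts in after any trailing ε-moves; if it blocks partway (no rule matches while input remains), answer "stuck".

q_0

(q_0, acbcacbbb, #) ⊢ (q_2, cbcacbbb, #) ⊢ (q_2, bcacbbb, YY#) ⊢ (q_1, cacbbb, Y#) ⊢ (q_0, cacbbb, YY#) ⊢ (q_1, acbbb, YY#) ⊢ (q_0, acbbb, YYY#) ⊢ (q_1, cbbb, YY#) ⊢ (q_0, cbbb, YYY#) ⊢ (q_1, bbb, YYY#) ⊢ (q_0, bbb, YYYY#) ⊢ (q_1, bb, YYYYY#) ⊢ (q_0, bb, YYYYYY#) ⊢ (q_1, b, YYYYYYY#) ⊢ (q_0, b, YYYYYYYY#) ⊢ (q_1, ε, YYYYYYYYY#) ⊢ (q_0, ε, YYYYYYYYYY#)
All input consumed; M is in state q_0.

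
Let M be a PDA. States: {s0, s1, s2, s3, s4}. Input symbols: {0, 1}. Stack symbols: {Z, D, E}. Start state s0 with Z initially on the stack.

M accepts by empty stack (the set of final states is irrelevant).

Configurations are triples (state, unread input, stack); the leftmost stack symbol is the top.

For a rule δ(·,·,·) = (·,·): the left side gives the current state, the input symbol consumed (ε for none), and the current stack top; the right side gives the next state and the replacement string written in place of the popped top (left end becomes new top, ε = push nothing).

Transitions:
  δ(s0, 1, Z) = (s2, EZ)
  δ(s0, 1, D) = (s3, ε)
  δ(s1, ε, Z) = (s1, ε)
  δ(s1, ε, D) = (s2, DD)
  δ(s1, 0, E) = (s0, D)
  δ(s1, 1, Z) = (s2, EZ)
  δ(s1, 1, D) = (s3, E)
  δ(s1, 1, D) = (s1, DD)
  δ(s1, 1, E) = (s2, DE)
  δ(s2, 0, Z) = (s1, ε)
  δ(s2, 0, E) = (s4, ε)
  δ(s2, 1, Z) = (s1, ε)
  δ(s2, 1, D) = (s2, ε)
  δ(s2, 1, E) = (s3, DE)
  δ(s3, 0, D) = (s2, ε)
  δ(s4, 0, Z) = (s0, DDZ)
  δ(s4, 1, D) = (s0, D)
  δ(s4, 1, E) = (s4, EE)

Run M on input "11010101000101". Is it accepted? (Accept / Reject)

Accept

One accepting computation: (s0, 11010101000101, Z) ⊢ (s2, 1010101000101, EZ) ⊢ (s3, 010101000101, DEZ) ⊢ (s2, 10101000101, EZ) ⊢ (s3, 0101000101, DEZ) ⊢ (s2, 101000101, EZ) ⊢ (s3, 01000101, DEZ) ⊢ (s2, 1000101, EZ) ⊢ (s3, 000101, DEZ) ⊢ (s2, 00101, EZ) ⊢ (s4, 0101, Z) ⊢ (s0, 101, DDZ) ⊢ (s3, 01, DZ) ⊢ (s2, 1, Z) ⊢ (s1, ε, ε)
All input consumed and the stack is empty.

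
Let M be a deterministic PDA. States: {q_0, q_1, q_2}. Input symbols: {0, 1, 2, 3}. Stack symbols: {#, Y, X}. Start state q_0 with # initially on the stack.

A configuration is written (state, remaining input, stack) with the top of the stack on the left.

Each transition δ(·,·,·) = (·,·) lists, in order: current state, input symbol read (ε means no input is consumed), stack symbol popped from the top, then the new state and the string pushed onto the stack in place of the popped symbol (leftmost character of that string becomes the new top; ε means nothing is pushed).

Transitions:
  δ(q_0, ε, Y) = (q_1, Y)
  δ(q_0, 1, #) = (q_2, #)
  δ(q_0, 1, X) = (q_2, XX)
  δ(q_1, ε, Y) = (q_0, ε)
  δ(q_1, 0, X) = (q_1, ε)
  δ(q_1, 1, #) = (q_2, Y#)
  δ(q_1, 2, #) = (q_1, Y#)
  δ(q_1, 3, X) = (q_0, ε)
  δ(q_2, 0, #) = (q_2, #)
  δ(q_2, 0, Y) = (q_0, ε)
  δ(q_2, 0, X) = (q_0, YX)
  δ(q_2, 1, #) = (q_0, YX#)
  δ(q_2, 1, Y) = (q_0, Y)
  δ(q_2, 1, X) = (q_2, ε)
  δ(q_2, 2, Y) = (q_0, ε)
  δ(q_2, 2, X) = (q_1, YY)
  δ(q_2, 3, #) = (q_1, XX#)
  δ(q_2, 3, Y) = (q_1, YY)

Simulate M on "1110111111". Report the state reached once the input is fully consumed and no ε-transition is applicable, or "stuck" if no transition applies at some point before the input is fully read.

q_2

(q_0, 1110111111, #) ⊢ (q_2, 110111111, #) ⊢ (q_0, 10111111, YX#) ⊢ (q_1, 10111111, YX#) ⊢ (q_0, 10111111, X#) ⊢ (q_2, 0111111, XX#) ⊢ (q_0, 111111, YXX#) ⊢ (q_1, 111111, YXX#) ⊢ (q_0, 111111, XX#) ⊢ (q_2, 11111, XXX#) ⊢ (q_2, 1111, XX#) ⊢ (q_2, 111, X#) ⊢ (q_2, 11, #) ⊢ (q_0, 1, YX#) ⊢ (q_1, 1, YX#) ⊢ (q_0, 1, X#) ⊢ (q_2, ε, XX#)
All input consumed; M is in state q_2.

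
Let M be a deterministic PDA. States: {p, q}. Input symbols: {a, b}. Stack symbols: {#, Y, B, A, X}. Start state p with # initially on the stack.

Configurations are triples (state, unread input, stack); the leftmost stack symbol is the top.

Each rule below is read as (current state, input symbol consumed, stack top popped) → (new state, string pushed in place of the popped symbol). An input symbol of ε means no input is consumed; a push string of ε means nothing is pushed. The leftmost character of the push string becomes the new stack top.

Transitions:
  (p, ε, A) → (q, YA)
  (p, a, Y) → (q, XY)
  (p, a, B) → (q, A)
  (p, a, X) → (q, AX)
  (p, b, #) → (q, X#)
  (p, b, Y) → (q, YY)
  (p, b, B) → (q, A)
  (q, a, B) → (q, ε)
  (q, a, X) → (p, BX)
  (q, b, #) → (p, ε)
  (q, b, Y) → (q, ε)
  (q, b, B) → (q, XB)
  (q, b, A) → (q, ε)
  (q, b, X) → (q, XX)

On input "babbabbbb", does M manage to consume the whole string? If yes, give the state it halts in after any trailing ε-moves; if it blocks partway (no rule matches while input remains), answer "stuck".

q

(p, babbabbbb, #)
  read b, top #: go to q, push X# → (q, abbabbbb, X#)
  read a, top X: go to p, push BX → (p, bbabbbb, BX#)
  read b, top B: go to q, push A → (q, babbbb, AX#)
  read b, top A: go to q, push ε → (q, abbbb, X#)
  read a, top X: go to p, push BX → (p, bbbb, BX#)
  read b, top B: go to q, push A → (q, bbb, AX#)
  read b, top A: go to q, push ε → (q, bb, X#)
  read b, top X: go to q, push XX → (q, b, XX#)
  read b, top X: go to q, push XX → (q, ε, XXX#)
All input consumed; M is in state q.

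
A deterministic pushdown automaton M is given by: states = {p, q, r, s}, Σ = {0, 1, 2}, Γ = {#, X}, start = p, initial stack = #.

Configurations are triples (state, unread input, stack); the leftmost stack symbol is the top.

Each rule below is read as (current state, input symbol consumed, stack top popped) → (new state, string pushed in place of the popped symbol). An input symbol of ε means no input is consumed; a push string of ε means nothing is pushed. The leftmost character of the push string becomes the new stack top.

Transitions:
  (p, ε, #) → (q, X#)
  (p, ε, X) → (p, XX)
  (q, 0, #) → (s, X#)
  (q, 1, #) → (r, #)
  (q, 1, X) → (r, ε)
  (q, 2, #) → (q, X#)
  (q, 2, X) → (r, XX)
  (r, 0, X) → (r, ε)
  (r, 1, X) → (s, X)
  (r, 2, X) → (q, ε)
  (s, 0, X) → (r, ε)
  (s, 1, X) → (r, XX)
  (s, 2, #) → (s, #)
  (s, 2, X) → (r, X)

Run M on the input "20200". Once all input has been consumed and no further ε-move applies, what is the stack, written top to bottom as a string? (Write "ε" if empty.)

(p, 20200, #)
  ε-move, top #: go to q, push X# → (q, 20200, X#)
  read 2, top X: go to r, push XX → (r, 0200, XX#)
  read 0, top X: go to r, push ε → (r, 200, X#)
  read 2, top X: go to q, push ε → (q, 00, #)
  read 0, top #: go to s, push X# → (s, 0, X#)
  read 0, top X: go to r, push ε → (r, ε, #)
All input consumed in state r with stack #.

#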